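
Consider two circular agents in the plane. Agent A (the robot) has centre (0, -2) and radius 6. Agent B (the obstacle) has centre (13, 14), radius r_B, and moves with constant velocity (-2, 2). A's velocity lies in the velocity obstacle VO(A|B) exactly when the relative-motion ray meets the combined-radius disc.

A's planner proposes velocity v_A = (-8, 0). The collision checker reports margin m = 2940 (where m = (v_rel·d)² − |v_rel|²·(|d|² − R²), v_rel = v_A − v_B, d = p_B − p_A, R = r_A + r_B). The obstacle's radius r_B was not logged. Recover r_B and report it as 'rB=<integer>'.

m = 2940
d = (13, 16);  v_rel = (-6, -2),  |v_rel|² = 40
v_rel×d = (-6)·(16) − (-2)·(13) = -70
since m = R²·40 − (-70)²:  R² = (4900 + 2940) / 40 = 196
R = √196 = 14  ⇒  r_B = 14 − 6 = 8

rB=8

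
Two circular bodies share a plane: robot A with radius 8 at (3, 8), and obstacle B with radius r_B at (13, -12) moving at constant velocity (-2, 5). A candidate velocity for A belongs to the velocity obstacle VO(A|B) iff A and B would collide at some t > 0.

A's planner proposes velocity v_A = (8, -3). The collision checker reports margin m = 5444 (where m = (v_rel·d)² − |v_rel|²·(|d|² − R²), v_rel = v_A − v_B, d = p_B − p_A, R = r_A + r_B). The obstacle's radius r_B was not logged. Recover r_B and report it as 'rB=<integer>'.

m = 5444
d = (10, -20);  v_rel = (10, -8),  |v_rel|² = 164
v_rel×d = (10)·(-20) − (-8)·(10) = -120
since m = R²·164 − (-120)²:  R² = (14400 + 5444) / 164 = 121
R = √121 = 11  ⇒  r_B = 11 − 8 = 3

rB=3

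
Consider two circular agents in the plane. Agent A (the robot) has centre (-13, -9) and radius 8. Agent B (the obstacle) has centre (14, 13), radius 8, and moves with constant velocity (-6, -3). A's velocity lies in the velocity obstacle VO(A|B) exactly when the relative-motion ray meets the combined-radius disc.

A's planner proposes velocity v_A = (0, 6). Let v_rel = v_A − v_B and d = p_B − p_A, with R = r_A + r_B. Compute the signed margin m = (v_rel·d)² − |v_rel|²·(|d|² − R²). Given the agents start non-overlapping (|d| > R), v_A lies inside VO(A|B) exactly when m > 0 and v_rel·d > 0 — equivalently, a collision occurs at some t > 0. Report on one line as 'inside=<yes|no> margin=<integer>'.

d = (27, 22),  |d|² = 1213;  R = 8+8 = 16,  c = 1213−16² = 957
v_rel = (6, 9),  |v_rel|² = 117;  v_rel·d = (6)·(27) + (9)·(22) = 360
117·t² − 720·t + 957 = 0  ⇒  m = 360² − 117·957 = 17631
m = 17631 > 0,  v_rel·d = 360 > 0  ⇒  inside

inside=yes margin=17631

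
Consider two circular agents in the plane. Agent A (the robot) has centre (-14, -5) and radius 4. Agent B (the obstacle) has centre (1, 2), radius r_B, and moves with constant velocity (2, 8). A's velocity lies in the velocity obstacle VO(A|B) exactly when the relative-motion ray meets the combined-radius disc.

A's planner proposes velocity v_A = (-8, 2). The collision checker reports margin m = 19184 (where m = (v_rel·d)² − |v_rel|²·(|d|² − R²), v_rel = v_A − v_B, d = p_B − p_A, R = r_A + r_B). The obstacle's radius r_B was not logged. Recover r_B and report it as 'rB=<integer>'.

m = 19184
d = (15, 7);  v_rel = (-10, -6),  |v_rel|² = 136
v_rel×d = (-10)·(7) − (-6)·(15) = 20
since m = R²·136 − 20²:  R² = (400 + 19184) / 136 = 144
R = √144 = 12  ⇒  r_B = 12 − 4 = 8

rB=8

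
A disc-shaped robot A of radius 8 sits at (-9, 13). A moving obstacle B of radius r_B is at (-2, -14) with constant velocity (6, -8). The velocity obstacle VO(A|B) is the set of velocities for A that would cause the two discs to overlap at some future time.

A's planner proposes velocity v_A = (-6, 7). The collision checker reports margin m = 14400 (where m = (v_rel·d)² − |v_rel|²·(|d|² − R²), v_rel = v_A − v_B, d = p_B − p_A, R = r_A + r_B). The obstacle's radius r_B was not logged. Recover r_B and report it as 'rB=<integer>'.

m = 14400
d = (7, -27);  v_rel = (-12, 15),  |v_rel|² = 369
v_rel×d = (-12)·(-27) − (15)·(7) = 219
since m = R²·369 − 219²:  R² = (47961 + 14400) / 369 = 169
R = √169 = 13  ⇒  r_B = 13 − 8 = 5

rB=5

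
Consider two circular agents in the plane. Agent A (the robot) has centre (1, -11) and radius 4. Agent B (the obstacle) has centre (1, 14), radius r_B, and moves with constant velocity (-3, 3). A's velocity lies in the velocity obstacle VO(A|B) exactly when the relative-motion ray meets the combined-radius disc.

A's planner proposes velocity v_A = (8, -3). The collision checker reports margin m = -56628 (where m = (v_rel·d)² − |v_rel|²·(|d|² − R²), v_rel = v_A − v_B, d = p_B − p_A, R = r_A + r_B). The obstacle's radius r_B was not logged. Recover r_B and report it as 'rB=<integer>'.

m = -56628
d = (0, 25);  v_rel = (11, -6),  |v_rel|² = 157
v_rel×d = (11)·(25) − (-6)·(0) = 275
since m = R²·157 − 275²:  R² = (75625 + -56628) / 157 = 121
R = √121 = 11  ⇒  r_B = 11 − 4 = 7

rB=7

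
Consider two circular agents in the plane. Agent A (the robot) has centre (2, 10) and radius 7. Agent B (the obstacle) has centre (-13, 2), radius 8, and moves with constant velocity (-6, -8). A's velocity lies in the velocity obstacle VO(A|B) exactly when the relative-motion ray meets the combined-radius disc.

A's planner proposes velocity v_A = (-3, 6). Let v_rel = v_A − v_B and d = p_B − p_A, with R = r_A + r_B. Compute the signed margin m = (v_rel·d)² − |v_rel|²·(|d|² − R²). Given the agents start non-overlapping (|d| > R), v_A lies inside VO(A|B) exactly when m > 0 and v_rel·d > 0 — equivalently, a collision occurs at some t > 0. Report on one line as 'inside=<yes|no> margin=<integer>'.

d = (-15, -8),  |d|² = 289;  R = 7+8 = 15,  c = 289−15² = 64
v_rel = (3, 14),  |v_rel|² = 205;  v_rel·d = (3)·(-15) + (14)·(-8) = -157
205·t² + 314·t + 64 = 0  ⇒  m = (-157)² − 205·64 = 11529
m = 11529 > 0,  v_rel·d = -157 < 0  ⇒  outside

inside=no margin=11529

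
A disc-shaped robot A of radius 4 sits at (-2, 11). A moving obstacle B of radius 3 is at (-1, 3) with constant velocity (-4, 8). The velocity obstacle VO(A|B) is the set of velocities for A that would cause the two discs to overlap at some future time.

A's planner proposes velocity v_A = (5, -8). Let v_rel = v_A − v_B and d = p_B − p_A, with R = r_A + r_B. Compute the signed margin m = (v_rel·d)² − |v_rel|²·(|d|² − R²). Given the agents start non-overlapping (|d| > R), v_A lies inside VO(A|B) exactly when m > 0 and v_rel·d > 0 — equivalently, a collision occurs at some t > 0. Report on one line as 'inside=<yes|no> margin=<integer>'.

d = (1, -8),  |d|² = 65;  R = 4+3 = 7,  c = 65−7² = 16
v_rel = (9, -16),  |v_rel|² = 337;  v_rel·d = (9)·(1) + (-16)·(-8) = 137
337·t² − 274·t + 16 = 0  ⇒  m = 137² − 337·16 = 13377
m = 13377 > 0,  v_rel·d = 137 > 0  ⇒  inside

inside=yes margin=13377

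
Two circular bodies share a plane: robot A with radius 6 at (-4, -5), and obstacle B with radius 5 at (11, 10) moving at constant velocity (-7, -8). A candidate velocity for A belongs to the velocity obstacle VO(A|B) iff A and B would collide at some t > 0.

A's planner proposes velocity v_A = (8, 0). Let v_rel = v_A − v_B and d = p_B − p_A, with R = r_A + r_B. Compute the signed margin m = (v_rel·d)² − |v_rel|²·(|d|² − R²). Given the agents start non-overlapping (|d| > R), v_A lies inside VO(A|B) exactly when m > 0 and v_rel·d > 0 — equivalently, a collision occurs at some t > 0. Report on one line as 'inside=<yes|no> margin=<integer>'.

d = (15, 15),  |d|² = 450;  R = 6+5 = 11,  c = 450−11² = 329
v_rel = (15, 8),  |v_rel|² = 289;  v_rel·d = (15)·(15) + (8)·(15) = 345
289·t² − 690·t + 329 = 0  ⇒  m = 345² − 289·329 = 23944
m = 23944 > 0,  v_rel·d = 345 > 0  ⇒  inside

inside=yes margin=23944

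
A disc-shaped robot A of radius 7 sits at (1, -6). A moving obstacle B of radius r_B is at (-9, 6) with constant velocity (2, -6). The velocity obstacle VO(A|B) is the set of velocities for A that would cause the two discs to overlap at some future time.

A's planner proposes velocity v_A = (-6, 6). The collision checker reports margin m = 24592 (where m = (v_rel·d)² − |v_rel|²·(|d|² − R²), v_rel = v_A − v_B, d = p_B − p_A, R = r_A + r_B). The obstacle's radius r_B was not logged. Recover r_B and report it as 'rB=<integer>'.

m = 24592
d = (-10, 12);  v_rel = (-8, 12),  |v_rel|² = 208
v_rel×d = (-8)·(12) − (12)·(-10) = 24
since m = R²·208 − 24²:  R² = (576 + 24592) / 208 = 121
R = √121 = 11  ⇒  r_B = 11 − 7 = 4

rB=4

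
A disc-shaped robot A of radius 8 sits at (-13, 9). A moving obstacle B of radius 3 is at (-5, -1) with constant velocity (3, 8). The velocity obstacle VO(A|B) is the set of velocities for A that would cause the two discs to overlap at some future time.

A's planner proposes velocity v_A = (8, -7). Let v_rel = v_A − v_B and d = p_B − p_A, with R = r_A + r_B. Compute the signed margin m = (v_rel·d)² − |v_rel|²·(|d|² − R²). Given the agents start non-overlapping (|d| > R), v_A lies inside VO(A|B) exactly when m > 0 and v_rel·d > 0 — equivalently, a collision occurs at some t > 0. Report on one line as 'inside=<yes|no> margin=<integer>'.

d = (8, -10),  |d|² = 164;  R = 8+3 = 11,  c = 164−11² = 43
v_rel = (5, -15),  |v_rel|² = 250;  v_rel·d = (5)·(8) + (-15)·(-10) = 190
250·t² − 380·t + 43 = 0  ⇒  m = 190² − 250·43 = 25350
m = 25350 > 0,  v_rel·d = 190 > 0  ⇒  inside

inside=yes margin=25350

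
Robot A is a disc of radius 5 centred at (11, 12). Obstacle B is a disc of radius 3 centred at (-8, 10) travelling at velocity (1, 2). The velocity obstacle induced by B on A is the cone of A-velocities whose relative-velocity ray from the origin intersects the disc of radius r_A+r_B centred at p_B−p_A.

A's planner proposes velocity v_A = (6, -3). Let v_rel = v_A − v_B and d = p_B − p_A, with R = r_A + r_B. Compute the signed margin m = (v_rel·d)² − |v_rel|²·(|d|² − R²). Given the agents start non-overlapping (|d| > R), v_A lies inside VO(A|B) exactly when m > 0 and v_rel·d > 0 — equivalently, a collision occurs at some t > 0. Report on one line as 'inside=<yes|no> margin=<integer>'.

d = (-19, -2),  |d|² = 365;  R = 5+3 = 8,  c = 365−8² = 301
v_rel = (5, -5),  |v_rel|² = 50;  v_rel·d = (5)·(-19) + (-5)·(-2) = -85
50·t² + 170·t + 301 = 0  ⇒  m = (-85)² − 50·301 = -7825
m = -7825 < 0,  v_rel·d = -85 < 0  ⇒  outside

inside=no margin=-7825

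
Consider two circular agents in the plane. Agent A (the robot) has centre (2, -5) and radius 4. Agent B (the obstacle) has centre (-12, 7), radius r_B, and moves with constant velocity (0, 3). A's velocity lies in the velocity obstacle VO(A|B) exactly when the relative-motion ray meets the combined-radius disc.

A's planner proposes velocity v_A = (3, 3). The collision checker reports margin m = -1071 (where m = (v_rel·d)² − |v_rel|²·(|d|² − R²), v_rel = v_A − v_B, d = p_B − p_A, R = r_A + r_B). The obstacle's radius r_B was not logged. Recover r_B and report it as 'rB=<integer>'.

m = -1071
d = (-14, 12);  v_rel = (3, 0),  |v_rel|² = 9
v_rel×d = (3)·(12) − (0)·(-14) = 36
since m = R²·9 − 36²:  R² = (1296 + -1071) / 9 = 25
R = √25 = 5  ⇒  r_B = 5 − 4 = 1

rB=1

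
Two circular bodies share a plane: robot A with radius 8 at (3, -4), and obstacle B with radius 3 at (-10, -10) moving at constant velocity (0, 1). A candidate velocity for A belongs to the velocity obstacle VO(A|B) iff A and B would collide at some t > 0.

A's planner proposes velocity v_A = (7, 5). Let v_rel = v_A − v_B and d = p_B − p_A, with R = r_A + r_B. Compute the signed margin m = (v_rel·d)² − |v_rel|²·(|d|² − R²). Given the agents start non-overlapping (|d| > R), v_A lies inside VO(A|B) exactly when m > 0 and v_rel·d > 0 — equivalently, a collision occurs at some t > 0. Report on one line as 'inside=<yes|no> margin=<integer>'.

d = (-13, -6),  |d|² = 205;  R = 8+3 = 11,  c = 205−11² = 84
v_rel = (7, 4),  |v_rel|² = 65;  v_rel·d = (7)·(-13) + (4)·(-6) = -115
65·t² + 230·t + 84 = 0  ⇒  m = (-115)² − 65·84 = 7765
m = 7765 > 0,  v_rel·d = -115 < 0  ⇒  outside

inside=no margin=7765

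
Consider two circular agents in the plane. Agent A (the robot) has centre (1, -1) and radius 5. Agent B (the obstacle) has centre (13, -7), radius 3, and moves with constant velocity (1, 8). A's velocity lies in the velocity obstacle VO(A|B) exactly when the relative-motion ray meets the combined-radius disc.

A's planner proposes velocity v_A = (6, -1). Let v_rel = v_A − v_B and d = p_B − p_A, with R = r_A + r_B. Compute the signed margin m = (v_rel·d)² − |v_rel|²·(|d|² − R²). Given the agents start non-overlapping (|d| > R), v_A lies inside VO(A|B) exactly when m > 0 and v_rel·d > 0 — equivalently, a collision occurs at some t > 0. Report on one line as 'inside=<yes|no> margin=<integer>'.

d = (12, -6),  |d|² = 180;  R = 5+3 = 8,  c = 180−8² = 116
v_rel = (5, -9),  |v_rel|² = 106;  v_rel·d = (5)·(12) + (-9)·(-6) = 114
106·t² − 228·t + 116 = 0  ⇒  m = 114² − 106·116 = 700
m = 700 > 0,  v_rel·d = 114 > 0  ⇒  inside

inside=yes margin=700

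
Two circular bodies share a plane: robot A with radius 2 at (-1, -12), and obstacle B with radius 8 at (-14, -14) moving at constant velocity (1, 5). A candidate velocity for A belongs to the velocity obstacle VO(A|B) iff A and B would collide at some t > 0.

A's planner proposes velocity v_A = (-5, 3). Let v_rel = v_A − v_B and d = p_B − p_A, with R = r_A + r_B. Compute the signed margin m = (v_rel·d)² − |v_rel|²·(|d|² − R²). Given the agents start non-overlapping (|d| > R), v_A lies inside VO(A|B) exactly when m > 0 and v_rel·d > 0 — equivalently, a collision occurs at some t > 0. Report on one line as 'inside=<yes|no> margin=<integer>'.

d = (-13, -2),  |d|² = 173;  R = 2+8 = 10,  c = 173−10² = 73
v_rel = (-6, -2),  |v_rel|² = 40;  v_rel·d = (-6)·(-13) + (-2)·(-2) = 82
40·t² − 164·t + 73 = 0  ⇒  m = 82² − 40·73 = 3804
m = 3804 > 0,  v_rel·d = 82 > 0  ⇒  inside

inside=yes margin=3804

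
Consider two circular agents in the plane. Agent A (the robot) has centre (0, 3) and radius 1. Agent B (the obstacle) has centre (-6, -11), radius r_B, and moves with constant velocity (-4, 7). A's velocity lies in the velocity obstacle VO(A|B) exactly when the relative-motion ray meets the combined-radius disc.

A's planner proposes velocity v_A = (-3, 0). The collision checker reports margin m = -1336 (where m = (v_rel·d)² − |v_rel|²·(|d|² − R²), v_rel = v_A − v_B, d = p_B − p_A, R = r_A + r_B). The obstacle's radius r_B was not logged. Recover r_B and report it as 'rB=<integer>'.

m = -1336
d = (-6, -14);  v_rel = (1, -7),  |v_rel|² = 50
v_rel×d = (1)·(-14) − (-7)·(-6) = -56
since m = R²·50 − (-56)²:  R² = (3136 + -1336) / 50 = 36
R = √36 = 6  ⇒  r_B = 6 − 1 = 5

rB=5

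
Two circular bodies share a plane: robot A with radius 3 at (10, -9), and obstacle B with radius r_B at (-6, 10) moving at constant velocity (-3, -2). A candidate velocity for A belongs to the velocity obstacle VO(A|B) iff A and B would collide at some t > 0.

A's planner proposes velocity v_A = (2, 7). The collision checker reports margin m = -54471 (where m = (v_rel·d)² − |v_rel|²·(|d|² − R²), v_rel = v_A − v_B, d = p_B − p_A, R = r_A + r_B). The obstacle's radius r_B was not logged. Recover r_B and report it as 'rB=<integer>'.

m = -54471
d = (-16, 19);  v_rel = (5, 9),  |v_rel|² = 106
v_rel×d = (5)·(19) − (9)·(-16) = 239
since m = R²·106 − 239²:  R² = (57121 + -54471) / 106 = 25
R = √25 = 5  ⇒  r_B = 5 − 3 = 2

rB=2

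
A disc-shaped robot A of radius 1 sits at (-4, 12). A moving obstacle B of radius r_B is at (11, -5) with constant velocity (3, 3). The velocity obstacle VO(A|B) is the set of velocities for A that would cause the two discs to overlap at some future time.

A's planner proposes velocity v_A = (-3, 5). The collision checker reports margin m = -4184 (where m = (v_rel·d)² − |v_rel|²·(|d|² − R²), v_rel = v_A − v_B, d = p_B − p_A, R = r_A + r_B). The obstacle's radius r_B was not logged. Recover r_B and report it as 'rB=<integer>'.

m = -4184
d = (15, -17);  v_rel = (-6, 2),  |v_rel|² = 40
v_rel×d = (-6)·(-17) − (2)·(15) = 72
since m = R²·40 − 72²:  R² = (5184 + -4184) / 40 = 25
R = √25 = 5  ⇒  r_B = 5 − 1 = 4

rB=4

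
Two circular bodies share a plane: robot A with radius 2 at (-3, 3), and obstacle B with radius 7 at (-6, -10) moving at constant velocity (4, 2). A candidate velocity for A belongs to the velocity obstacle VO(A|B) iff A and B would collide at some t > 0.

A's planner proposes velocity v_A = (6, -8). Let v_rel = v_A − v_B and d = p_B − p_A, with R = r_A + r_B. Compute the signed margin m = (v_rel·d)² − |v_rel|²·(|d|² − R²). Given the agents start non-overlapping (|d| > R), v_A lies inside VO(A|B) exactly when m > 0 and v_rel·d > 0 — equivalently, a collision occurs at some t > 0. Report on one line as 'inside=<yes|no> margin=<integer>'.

d = (-3, -13),  |d|² = 178;  R = 2+7 = 9,  c = 178−9² = 97
v_rel = (2, -10),  |v_rel|² = 104;  v_rel·d = (2)·(-3) + (-10)·(-13) = 124
104·t² − 248·t + 97 = 0  ⇒  m = 124² − 104·97 = 5288
m = 5288 > 0,  v_rel·d = 124 > 0  ⇒  inside

inside=yes margin=5288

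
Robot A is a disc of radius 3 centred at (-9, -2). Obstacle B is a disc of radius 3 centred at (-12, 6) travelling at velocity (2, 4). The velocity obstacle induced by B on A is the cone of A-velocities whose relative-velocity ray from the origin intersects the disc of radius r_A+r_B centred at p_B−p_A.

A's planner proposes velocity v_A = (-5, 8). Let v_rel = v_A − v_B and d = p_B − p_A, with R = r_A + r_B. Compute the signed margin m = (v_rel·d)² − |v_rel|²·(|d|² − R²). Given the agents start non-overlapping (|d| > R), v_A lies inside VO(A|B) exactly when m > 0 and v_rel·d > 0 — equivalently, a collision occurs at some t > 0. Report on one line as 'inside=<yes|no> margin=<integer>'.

d = (-3, 8),  |d|² = 73;  R = 3+3 = 6,  c = 73−6² = 37
v_rel = (-7, 4),  |v_rel|² = 65;  v_rel·d = (-7)·(-3) + (4)·(8) = 53
65·t² − 106·t + 37 = 0  ⇒  m = 53² − 65·37 = 404
m = 404 > 0,  v_rel·d = 53 > 0  ⇒  inside

inside=yes margin=404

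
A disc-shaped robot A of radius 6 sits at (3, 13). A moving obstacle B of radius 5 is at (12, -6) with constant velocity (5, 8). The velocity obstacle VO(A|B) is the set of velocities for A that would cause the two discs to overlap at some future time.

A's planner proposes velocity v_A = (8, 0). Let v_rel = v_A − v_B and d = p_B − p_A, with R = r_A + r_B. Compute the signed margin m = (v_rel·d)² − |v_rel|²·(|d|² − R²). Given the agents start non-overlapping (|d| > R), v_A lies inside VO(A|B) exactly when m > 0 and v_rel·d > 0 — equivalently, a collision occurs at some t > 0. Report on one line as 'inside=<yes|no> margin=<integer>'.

d = (9, -19),  |d|² = 442;  R = 6+5 = 11,  c = 442−11² = 321
v_rel = (3, -8),  |v_rel|² = 73;  v_rel·d = (3)·(9) + (-8)·(-19) = 179
73·t² − 358·t + 321 = 0  ⇒  m = 179² − 73·321 = 8608
m = 8608 > 0,  v_rel·d = 179 > 0  ⇒  inside

inside=yes margin=8608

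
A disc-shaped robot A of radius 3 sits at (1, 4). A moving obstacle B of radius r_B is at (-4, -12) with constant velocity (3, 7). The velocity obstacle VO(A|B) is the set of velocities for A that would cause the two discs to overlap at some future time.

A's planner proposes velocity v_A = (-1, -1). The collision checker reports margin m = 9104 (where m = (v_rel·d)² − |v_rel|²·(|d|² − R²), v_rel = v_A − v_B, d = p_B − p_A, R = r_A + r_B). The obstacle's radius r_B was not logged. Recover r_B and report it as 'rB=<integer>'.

m = 9104
d = (-5, -16);  v_rel = (-4, -8),  |v_rel|² = 80
v_rel×d = (-4)·(-16) − (-8)·(-5) = 24
since m = R²·80 − 24²:  R² = (576 + 9104) / 80 = 121
R = √121 = 11  ⇒  r_B = 11 − 3 = 8

rB=8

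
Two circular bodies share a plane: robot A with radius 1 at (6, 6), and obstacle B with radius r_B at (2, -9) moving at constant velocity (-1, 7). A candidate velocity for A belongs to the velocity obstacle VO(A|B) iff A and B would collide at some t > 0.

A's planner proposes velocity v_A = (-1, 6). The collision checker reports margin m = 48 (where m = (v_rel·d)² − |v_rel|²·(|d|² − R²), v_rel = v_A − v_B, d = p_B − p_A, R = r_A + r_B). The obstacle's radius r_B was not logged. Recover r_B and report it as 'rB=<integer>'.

m = 48
d = (-4, -15);  v_rel = (0, -1),  |v_rel|² = 1
v_rel×d = (0)·(-15) − (-1)·(-4) = -4
since m = R²·1 − (-4)²:  R² = (16 + 48) / 1 = 64
R = √64 = 8  ⇒  r_B = 8 − 1 = 7

rB=7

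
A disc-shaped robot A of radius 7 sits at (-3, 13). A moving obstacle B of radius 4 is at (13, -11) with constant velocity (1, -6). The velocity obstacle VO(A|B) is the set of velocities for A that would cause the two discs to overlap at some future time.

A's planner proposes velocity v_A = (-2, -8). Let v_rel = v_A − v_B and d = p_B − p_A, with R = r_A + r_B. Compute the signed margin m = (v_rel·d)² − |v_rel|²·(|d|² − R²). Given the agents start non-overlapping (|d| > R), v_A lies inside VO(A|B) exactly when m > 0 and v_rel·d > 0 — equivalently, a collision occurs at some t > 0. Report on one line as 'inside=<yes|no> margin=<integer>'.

d = (16, -24),  |d|² = 832;  R = 7+4 = 11,  c = 832−11² = 711
v_rel = (-3, -2),  |v_rel|² = 13;  v_rel·d = (-3)·(16) + (-2)·(-24) = 0
13·t² − 0·t + 711 = 0  ⇒  m = 0² − 13·711 = -9243
m = -9243 < 0,  v_rel·d = 0 = 0  ⇒  outside

inside=no margin=-9243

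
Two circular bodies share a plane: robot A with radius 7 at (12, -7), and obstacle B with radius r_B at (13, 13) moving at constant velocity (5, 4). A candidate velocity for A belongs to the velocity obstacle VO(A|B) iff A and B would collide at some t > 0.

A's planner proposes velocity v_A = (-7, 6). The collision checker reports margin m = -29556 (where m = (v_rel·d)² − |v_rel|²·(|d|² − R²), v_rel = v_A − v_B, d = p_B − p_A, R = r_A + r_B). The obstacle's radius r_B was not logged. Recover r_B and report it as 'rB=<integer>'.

m = -29556
d = (1, 20);  v_rel = (-12, 2),  |v_rel|² = 148
v_rel×d = (-12)·(20) − (2)·(1) = -242
since m = R²·148 − (-242)²:  R² = (58564 + -29556) / 148 = 196
R = √196 = 14  ⇒  r_B = 14 − 7 = 7

rB=7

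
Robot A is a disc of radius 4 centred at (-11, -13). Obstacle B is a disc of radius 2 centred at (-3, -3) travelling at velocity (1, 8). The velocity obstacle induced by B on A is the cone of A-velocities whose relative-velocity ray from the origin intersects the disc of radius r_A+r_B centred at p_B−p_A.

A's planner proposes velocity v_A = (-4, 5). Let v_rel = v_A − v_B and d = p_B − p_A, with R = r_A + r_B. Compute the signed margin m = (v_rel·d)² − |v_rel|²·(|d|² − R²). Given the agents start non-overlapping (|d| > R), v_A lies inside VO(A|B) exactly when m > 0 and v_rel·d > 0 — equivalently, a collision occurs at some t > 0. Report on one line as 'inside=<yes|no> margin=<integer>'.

d = (8, 10),  |d|² = 164;  R = 4+2 = 6,  c = 164−6² = 128
v_rel = (-5, -3),  |v_rel|² = 34;  v_rel·d = (-5)·(8) + (-3)·(10) = -70
34·t² + 140·t + 128 = 0  ⇒  m = (-70)² − 34·128 = 548
m = 548 > 0,  v_rel·d = -70 < 0  ⇒  outside

inside=no margin=548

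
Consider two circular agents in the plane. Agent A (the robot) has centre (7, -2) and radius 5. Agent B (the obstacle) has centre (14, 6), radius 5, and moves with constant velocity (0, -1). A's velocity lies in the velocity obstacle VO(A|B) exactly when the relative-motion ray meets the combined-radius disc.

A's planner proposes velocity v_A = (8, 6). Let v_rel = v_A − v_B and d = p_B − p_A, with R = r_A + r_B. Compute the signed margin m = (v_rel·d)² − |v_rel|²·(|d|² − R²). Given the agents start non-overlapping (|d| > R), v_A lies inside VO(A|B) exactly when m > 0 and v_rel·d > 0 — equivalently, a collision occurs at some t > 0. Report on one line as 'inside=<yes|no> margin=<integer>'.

d = (7, 8),  |d|² = 113;  R = 5+5 = 10,  c = 113−10² = 13
v_rel = (8, 7),  |v_rel|² = 113;  v_rel·d = (8)·(7) + (7)·(8) = 112
113·t² − 224·t + 13 = 0  ⇒  m = 112² − 113·13 = 11075
m = 11075 > 0,  v_rel·d = 112 > 0  ⇒  inside

inside=yes margin=11075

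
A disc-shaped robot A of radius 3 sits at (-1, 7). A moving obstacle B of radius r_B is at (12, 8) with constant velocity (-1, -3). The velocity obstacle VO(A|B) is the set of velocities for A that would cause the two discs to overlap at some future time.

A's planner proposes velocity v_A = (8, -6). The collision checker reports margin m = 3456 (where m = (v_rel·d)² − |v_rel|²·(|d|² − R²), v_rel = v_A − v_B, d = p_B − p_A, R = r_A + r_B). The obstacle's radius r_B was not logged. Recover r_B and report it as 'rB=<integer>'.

m = 3456
d = (13, 1);  v_rel = (9, -3),  |v_rel|² = 90
v_rel×d = (9)·(1) − (-3)·(13) = 48
since m = R²·90 − 48²:  R² = (2304 + 3456) / 90 = 64
R = √64 = 8  ⇒  r_B = 8 − 3 = 5

rB=5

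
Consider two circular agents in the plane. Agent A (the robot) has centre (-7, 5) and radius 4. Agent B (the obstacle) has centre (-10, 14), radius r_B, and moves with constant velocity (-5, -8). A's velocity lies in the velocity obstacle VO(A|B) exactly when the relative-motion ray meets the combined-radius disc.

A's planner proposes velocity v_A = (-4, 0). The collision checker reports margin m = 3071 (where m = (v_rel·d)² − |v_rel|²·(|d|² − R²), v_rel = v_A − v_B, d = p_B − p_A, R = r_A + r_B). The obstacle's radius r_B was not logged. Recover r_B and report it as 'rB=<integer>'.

m = 3071
d = (-3, 9);  v_rel = (1, 8),  |v_rel|² = 65
v_rel×d = (1)·(9) − (8)·(-3) = 33
since m = R²·65 − 33²:  R² = (1089 + 3071) / 65 = 64
R = √64 = 8  ⇒  r_B = 8 − 4 = 4

rB=4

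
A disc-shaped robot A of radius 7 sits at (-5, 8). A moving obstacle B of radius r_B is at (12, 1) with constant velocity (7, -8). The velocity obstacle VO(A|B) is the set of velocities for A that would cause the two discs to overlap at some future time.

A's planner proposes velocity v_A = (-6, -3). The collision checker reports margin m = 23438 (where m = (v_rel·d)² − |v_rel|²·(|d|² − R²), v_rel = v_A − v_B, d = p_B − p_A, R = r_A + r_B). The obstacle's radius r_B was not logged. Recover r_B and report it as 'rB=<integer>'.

m = 23438
d = (17, -7);  v_rel = (-13, 5),  |v_rel|² = 194
v_rel×d = (-13)·(-7) − (5)·(17) = 6
since m = R²·194 − 6²:  R² = (36 + 23438) / 194 = 121
R = √121 = 11  ⇒  r_B = 11 − 7 = 4

rB=4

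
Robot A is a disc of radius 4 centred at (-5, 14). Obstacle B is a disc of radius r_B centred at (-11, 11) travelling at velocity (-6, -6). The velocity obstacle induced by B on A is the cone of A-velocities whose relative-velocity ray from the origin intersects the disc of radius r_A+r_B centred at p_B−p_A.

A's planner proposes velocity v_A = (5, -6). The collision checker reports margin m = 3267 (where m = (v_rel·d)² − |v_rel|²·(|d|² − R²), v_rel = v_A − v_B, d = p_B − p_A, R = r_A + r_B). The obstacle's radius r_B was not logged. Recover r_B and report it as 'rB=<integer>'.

m = 3267
d = (-6, -3);  v_rel = (11, 0),  |v_rel|² = 121
v_rel×d = (11)·(-3) − (0)·(-6) = -33
since m = R²·121 − (-33)²:  R² = (1089 + 3267) / 121 = 36
R = √36 = 6  ⇒  r_B = 6 − 4 = 2

rB=2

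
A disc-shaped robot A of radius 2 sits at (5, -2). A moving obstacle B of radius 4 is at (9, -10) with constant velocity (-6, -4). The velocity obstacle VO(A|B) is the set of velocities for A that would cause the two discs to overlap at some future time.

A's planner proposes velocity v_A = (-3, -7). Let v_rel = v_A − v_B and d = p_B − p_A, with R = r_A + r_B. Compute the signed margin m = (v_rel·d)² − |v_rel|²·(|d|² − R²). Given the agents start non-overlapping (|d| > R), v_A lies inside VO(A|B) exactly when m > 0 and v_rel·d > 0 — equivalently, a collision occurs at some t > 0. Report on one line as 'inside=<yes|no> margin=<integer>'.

d = (4, -8),  |d|² = 80;  R = 2+4 = 6,  c = 80−6² = 44
v_rel = (3, -3),  |v_rel|² = 18;  v_rel·d = (3)·(4) + (-3)·(-8) = 36
18·t² − 72·t + 44 = 0  ⇒  m = 36² − 18·44 = 504
m = 504 > 0,  v_rel·d = 36 > 0  ⇒  inside

inside=yes margin=504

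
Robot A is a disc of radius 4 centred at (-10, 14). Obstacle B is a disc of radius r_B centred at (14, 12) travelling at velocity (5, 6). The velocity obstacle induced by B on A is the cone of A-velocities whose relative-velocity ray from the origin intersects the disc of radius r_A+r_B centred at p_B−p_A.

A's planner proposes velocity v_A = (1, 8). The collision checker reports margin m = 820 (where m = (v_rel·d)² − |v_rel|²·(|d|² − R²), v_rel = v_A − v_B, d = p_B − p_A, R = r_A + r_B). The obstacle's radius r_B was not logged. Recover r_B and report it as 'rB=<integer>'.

m = 820
d = (24, -2);  v_rel = (-4, 2),  |v_rel|² = 20
v_rel×d = (-4)·(-2) − (2)·(24) = -40
since m = R²·20 − (-40)²:  R² = (1600 + 820) / 20 = 121
R = √121 = 11  ⇒  r_B = 11 − 4 = 7

rB=7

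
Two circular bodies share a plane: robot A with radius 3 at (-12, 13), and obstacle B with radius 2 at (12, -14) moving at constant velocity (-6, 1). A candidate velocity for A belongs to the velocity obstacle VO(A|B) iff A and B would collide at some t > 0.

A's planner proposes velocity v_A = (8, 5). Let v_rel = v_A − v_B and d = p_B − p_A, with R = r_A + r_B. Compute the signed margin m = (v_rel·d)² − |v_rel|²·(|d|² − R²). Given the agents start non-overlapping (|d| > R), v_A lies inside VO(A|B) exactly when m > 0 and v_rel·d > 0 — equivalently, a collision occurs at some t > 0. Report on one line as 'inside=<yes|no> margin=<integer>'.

d = (24, -27),  |d|² = 1305;  R = 3+2 = 5,  c = 1305−5² = 1280
v_rel = (14, 4),  |v_rel|² = 212;  v_rel·d = (14)·(24) + (4)·(-27) = 228
212·t² − 456·t + 1280 = 0  ⇒  m = 228² − 212·1280 = -219376
m = -219376 < 0,  v_rel·d = 228 > 0  ⇒  outside

inside=no margin=-219376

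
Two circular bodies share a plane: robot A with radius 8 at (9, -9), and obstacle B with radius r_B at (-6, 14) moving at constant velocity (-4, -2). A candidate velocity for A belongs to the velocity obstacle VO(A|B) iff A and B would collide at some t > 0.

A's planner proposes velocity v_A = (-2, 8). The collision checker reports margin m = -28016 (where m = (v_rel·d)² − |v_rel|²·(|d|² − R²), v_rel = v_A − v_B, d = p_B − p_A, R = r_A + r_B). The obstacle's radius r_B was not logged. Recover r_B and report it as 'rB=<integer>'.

m = -28016
d = (-15, 23);  v_rel = (2, 10),  |v_rel|² = 104
v_rel×d = (2)·(23) − (10)·(-15) = 196
since m = R²·104 − 196²:  R² = (38416 + -28016) / 104 = 100
R = √100 = 10  ⇒  r_B = 10 − 8 = 2

rB=2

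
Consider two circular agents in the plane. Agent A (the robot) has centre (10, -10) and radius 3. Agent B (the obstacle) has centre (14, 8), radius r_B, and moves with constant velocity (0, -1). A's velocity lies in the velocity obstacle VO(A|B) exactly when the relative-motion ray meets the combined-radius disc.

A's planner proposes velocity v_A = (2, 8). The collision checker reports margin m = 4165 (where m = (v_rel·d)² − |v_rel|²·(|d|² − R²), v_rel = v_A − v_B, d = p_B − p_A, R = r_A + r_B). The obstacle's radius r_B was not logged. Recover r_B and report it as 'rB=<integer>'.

m = 4165
d = (4, 18);  v_rel = (2, 9),  |v_rel|² = 85
v_rel×d = (2)·(18) − (9)·(4) = 0
since m = R²·85 − 0²:  R² = (0 + 4165) / 85 = 49
R = √49 = 7  ⇒  r_B = 7 − 3 = 4

rB=4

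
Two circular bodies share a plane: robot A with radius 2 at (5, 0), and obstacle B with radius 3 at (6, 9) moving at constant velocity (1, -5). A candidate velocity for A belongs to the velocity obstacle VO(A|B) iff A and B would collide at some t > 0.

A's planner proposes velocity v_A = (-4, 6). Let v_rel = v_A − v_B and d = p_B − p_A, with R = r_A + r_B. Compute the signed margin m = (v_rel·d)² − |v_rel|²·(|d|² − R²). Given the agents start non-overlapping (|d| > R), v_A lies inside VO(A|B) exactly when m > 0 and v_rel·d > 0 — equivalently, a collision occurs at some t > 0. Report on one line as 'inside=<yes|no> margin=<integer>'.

d = (1, 9),  |d|² = 82;  R = 2+3 = 5,  c = 82−5² = 57
v_rel = (-5, 11),  |v_rel|² = 146;  v_rel·d = (-5)·(1) + (11)·(9) = 94
146·t² − 188·t + 57 = 0  ⇒  m = 94² − 146·57 = 514
m = 514 > 0,  v_rel·d = 94 > 0  ⇒  inside

inside=yes margin=514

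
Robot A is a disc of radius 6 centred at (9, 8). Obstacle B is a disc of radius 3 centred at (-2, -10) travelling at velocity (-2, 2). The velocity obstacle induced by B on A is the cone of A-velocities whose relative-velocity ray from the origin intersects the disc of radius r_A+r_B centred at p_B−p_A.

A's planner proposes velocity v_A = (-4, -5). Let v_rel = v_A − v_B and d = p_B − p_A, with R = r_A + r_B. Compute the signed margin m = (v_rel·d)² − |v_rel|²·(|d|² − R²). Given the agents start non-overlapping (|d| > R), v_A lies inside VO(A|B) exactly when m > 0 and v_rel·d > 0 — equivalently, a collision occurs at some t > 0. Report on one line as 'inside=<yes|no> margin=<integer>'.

d = (-11, -18),  |d|² = 445;  R = 6+3 = 9,  c = 445−9² = 364
v_rel = (-2, -7),  |v_rel|² = 53;  v_rel·d = (-2)·(-11) + (-7)·(-18) = 148
53·t² − 296·t + 364 = 0  ⇒  m = 148² − 53·364 = 2612
m = 2612 > 0,  v_rel·d = 148 > 0  ⇒  inside

inside=yes margin=2612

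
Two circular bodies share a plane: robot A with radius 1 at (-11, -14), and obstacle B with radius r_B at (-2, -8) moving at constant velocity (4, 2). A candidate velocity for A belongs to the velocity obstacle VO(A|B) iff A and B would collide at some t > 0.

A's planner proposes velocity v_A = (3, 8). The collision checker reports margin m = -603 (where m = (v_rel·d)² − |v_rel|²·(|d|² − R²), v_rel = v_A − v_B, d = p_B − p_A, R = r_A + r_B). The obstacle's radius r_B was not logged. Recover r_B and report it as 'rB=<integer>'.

m = -603
d = (9, 6);  v_rel = (-1, 6),  |v_rel|² = 37
v_rel×d = (-1)·(6) − (6)·(9) = -60
since m = R²·37 − (-60)²:  R² = (3600 + -603) / 37 = 81
R = √81 = 9  ⇒  r_B = 9 − 1 = 8

rB=8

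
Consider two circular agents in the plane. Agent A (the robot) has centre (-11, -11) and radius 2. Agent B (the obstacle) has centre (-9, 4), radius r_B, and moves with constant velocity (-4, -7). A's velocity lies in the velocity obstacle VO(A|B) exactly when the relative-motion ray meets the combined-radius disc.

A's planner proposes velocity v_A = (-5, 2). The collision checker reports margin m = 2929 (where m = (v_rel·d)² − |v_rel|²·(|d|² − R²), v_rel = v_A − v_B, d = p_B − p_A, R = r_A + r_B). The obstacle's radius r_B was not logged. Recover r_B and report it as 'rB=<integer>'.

m = 2929
d = (2, 15);  v_rel = (-1, 9),  |v_rel|² = 82
v_rel×d = (-1)·(15) − (9)·(2) = -33
since m = R²·82 − (-33)²:  R² = (1089 + 2929) / 82 = 49
R = √49 = 7  ⇒  r_B = 7 − 2 = 5

rB=5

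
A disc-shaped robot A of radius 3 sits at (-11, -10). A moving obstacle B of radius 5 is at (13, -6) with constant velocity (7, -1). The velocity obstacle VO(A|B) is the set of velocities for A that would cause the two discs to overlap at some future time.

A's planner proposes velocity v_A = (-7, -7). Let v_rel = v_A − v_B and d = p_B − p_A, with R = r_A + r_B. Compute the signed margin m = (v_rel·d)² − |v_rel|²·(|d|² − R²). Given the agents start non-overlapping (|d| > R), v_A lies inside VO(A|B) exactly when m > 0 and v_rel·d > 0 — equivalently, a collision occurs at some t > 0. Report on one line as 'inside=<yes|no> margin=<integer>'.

d = (24, 4),  |d|² = 592;  R = 3+5 = 8,  c = 592−8² = 528
v_rel = (-14, -6),  |v_rel|² = 232;  v_rel·d = (-14)·(24) + (-6)·(4) = -360
232·t² + 720·t + 528 = 0  ⇒  m = (-360)² − 232·528 = 7104
m = 7104 > 0,  v_rel·d = -360 < 0  ⇒  outside

inside=no margin=7104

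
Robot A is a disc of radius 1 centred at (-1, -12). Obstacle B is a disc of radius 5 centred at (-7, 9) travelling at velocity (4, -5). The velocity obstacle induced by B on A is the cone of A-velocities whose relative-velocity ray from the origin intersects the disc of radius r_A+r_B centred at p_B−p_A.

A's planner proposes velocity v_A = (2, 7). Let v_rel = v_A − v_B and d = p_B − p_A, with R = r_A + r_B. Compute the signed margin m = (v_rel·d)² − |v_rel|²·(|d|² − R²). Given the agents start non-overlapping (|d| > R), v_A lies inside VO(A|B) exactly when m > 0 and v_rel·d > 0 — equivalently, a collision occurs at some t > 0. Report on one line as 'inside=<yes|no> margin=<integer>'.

d = (-6, 21),  |d|² = 477;  R = 1+5 = 6,  c = 477−6² = 441
v_rel = (-2, 12),  |v_rel|² = 148;  v_rel·d = (-2)·(-6) + (12)·(21) = 264
148·t² − 528·t + 441 = 0  ⇒  m = 264² − 148·441 = 4428
m = 4428 > 0,  v_rel·d = 264 > 0  ⇒  inside

inside=yes margin=4428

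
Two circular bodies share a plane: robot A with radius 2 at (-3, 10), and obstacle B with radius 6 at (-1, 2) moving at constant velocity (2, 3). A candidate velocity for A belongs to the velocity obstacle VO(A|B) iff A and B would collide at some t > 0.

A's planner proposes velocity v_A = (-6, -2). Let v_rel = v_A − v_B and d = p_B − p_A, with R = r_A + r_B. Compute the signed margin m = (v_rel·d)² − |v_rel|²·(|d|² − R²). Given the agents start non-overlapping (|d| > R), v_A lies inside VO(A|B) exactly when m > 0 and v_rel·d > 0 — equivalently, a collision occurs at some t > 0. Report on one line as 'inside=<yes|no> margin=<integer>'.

d = (2, -8),  |d|² = 68;  R = 2+6 = 8,  c = 68−8² = 4
v_rel = (-8, -5),  |v_rel|² = 89;  v_rel·d = (-8)·(2) + (-5)·(-8) = 24
89·t² − 48·t + 4 = 0  ⇒  m = 24² − 89·4 = 220
m = 220 > 0,  v_rel·d = 24 > 0  ⇒  inside

inside=yes margin=220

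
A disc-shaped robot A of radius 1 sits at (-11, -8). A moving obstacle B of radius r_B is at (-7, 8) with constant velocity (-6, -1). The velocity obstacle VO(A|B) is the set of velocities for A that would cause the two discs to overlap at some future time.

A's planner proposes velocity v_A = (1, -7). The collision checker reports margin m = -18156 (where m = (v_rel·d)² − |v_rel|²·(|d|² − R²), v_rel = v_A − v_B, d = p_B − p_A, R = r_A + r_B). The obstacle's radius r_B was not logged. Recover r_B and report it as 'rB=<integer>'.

m = -18156
d = (4, 16);  v_rel = (7, -6),  |v_rel|² = 85
v_rel×d = (7)·(16) − (-6)·(4) = 136
since m = R²·85 − 136²:  R² = (18496 + -18156) / 85 = 4
R = √4 = 2  ⇒  r_B = 2 − 1 = 1

rB=1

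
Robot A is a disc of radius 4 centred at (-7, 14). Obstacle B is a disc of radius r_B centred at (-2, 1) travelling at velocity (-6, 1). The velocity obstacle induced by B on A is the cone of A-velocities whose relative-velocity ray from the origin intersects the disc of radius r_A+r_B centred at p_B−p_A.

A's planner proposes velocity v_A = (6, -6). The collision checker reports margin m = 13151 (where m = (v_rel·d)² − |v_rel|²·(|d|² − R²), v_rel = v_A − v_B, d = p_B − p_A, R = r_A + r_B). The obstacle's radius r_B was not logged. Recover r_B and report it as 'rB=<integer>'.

m = 13151
d = (5, -13);  v_rel = (12, -7),  |v_rel|² = 193
v_rel×d = (12)·(-13) − (-7)·(5) = -121
since m = R²·193 − (-121)²:  R² = (14641 + 13151) / 193 = 144
R = √144 = 12  ⇒  r_B = 12 − 4 = 8

rB=8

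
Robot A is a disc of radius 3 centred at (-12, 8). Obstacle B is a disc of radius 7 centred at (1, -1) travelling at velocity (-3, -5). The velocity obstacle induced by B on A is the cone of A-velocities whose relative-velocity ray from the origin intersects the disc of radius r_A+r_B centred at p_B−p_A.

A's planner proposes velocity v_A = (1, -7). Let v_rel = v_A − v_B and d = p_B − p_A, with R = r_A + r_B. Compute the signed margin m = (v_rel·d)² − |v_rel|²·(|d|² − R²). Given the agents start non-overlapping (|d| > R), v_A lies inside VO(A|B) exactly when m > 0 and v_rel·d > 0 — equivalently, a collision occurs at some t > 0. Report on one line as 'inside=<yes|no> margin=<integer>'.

d = (13, -9),  |d|² = 250;  R = 3+7 = 10,  c = 250−10² = 150
v_rel = (4, -2),  |v_rel|² = 20;  v_rel·d = (4)·(13) + (-2)·(-9) = 70
20·t² − 140·t + 150 = 0  ⇒  m = 70² − 20·150 = 1900
m = 1900 > 0,  v_rel·d = 70 > 0  ⇒  inside

inside=yes margin=1900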